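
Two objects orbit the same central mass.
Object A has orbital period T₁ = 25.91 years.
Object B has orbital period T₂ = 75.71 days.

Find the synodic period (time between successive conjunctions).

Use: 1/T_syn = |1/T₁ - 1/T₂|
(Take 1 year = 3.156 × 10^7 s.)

Convert to SI: T₁ = 25.91 years = 8.1772e+08 s; T₂ = 75.71 days = 6.54134e+06 s.
T_syn = |T₁ · T₂ / (T₁ − T₂)|.
T_syn = |8.1772e+08 · 6.54134e+06 / (8.1772e+08 − 6.54134e+06)| s ≈ 6.594e+06 s = 76.32 days.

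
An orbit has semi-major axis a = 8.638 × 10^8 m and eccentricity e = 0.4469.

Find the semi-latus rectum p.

p = a (1 − e²).
p = 8.638e+08 · (1 − (0.4469)²) = 8.638e+08 · 0.80028 ≈ 6.913e+08 m = 6.913 × 10^8 m.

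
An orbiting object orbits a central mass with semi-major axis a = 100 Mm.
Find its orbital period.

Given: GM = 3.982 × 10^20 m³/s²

Convert to SI: a = 100 Mm = 1e+08 m.
Kepler's third law: T = 2π √(a³ / GM).
Substituting a = 1e+08 m and GM = 3.982e+20 m³/s²:
T = 2π √((1e+08)³ / 3.982e+20) s
T ≈ 314.9 s = 5.248 minutes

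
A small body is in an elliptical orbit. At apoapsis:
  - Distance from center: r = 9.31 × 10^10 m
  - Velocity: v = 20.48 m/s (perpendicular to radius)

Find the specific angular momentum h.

With v perpendicular to r, h = r · v.
h = 9.31e+10 · 20.48 m²/s ≈ 1.907e+12 m²/s.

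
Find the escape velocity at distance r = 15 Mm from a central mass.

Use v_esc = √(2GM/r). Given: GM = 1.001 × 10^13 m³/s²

Convert to SI: r = 15 Mm = 1.5e+07 m.
Escape velocity comes from setting total energy to zero: ½v² − GM/r = 0 ⇒ v_esc = √(2GM / r).
v_esc = √(2 · 1.001e+13 / 1.5e+07) m/s ≈ 1155 m/s = 1.155 km/s.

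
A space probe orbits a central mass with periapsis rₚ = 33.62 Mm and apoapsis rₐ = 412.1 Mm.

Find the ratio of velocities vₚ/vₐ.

Convert to SI: rₚ = 33.62 Mm = 3.362e+07 m; rₐ = 412.1 Mm = 4.121e+08 m.
Conservation of angular momentum gives rₚvₚ = rₐvₐ, so vₚ/vₐ = rₐ/rₚ.
vₚ/vₐ = 4.121e+08 / 3.362e+07 ≈ 12.26.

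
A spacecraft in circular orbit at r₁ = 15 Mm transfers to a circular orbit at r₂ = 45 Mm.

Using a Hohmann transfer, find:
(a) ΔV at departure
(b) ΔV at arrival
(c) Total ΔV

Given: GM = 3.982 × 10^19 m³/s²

Convert to SI: r₁ = 15 Mm = 1.5e+07 m; r₂ = 45 Mm = 4.5e+07 m.
Transfer semi-major axis: a_t = (r₁ + r₂)/2 = (1.5e+07 + 4.5e+07)/2 = 3e+07 m.
Circular speeds: v₁ = √(GM/r₁) = 1.62931e+06 m/s, v₂ = √(GM/r₂) = 940685 m/s.
Transfer speeds (vis-viva v² = GM(2/r − 1/a_t)): v₁ᵗ = 1.99549e+06 m/s, v₂ᵗ = 665165 m/s.
(a) ΔV₁ = |v₁ᵗ − v₁| ≈ 3.662e+05 m/s = 366.2 km/s.
(b) ΔV₂ = |v₂ − v₂ᵗ| ≈ 2.755e+05 m/s = 275.5 km/s.
(c) ΔV_total = ΔV₁ + ΔV₂ ≈ 6.417e+05 m/s = 641.7 km/s.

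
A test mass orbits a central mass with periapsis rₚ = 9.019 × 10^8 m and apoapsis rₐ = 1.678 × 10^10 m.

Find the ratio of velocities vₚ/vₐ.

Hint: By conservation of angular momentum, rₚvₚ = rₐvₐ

Conservation of angular momentum gives rₚvₚ = rₐvₐ, so vₚ/vₐ = rₐ/rₚ.
vₚ/vₐ = 1.678e+10 / 9.019e+08 ≈ 18.61.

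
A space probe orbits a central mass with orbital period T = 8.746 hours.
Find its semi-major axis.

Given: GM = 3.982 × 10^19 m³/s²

Convert to SI: T = 8.746 hours = 31485.6 s.
Invert Kepler's third law: a = (GM · T² / (4π²))^(1/3).
Substituting T = 31485.6 s and GM = 3.982e+19 m³/s²:
a = (3.982e+19 · (31485.6)² / (4π²))^(1/3) m
a ≈ 1e+09 m = 1000 Mm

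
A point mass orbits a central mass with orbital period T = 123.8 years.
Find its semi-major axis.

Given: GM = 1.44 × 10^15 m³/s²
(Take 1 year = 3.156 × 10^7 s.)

Convert to SI: T = 123.8 years = 3.90713e+09 s.
Invert Kepler's third law: a = (GM · T² / (4π²))^(1/3).
Substituting T = 3.90713e+09 s and GM = 1.44e+15 m³/s²:
a = (1.44e+15 · (3.90713e+09)² / (4π²))^(1/3) m
a ≈ 8.227e+10 m = 82.27 Gm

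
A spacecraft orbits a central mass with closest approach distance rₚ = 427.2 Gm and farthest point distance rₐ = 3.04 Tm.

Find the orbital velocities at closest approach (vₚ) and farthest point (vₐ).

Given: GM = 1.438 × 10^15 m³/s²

Convert to SI: rₚ = 427.2 Gm = 4.272e+11 m; rₐ = 3.04 Tm = 3.04e+12 m.
Use the vis-viva equation v² = GM(2/r − 1/a) with a = (rₚ + rₐ)/2 = (4.272e+11 + 3.04e+12)/2 = 1.7336e+12 m.
vₚ = √(GM · (2/rₚ − 1/a)) = √(1.438e+15 · (2/4.272e+11 − 1/1.7336e+12)) m/s ≈ 76.83 m/s = 76.83 m/s.
vₐ = √(GM · (2/rₐ − 1/a)) = √(1.438e+15 · (2/3.04e+12 − 1/1.7336e+12)) m/s ≈ 10.8 m/s = 10.8 m/s.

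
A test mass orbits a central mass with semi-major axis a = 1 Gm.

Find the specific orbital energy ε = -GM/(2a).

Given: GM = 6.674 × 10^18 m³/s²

Convert to SI: a = 1 Gm = 1e+09 m.
ε = −GM / (2a).
ε = −6.674e+18 / (2 · 1e+09) J/kg ≈ -3.337e+09 J/kg = -3.337 GJ/kg.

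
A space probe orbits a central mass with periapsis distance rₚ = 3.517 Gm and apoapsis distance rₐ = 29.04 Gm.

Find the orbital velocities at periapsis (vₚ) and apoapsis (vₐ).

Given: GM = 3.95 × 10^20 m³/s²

Convert to SI: rₚ = 3.517 Gm = 3.517e+09 m; rₐ = 29.04 Gm = 2.904e+10 m.
Use the vis-viva equation v² = GM(2/r − 1/a) with a = (rₚ + rₐ)/2 = (3.517e+09 + 2.904e+10)/2 = 1.62785e+10 m.
vₚ = √(GM · (2/rₚ − 1/a)) = √(3.95e+20 · (2/3.517e+09 − 1/1.62785e+10)) m/s ≈ 4.476e+05 m/s = 447.6 km/s.
vₐ = √(GM · (2/rₐ − 1/a)) = √(3.95e+20 · (2/2.904e+10 − 1/1.62785e+10)) m/s ≈ 5.421e+04 m/s = 54.21 km/s.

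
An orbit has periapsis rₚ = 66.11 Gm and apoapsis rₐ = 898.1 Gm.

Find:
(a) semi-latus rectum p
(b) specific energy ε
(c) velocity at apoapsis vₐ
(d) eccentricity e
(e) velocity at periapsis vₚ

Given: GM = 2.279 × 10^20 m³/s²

Convert to SI: rₚ = 66.11 Gm = 6.611e+10 m; rₐ = 898.1 Gm = 8.981e+11 m.
(a) From a = (rₚ + rₐ)/2 = 4.82105e+11 m and e = (rₐ − rₚ)/(rₐ + rₚ) = 0.862872, p = a(1 − e²) = 4.82105e+11 · (1 − (0.862872)²) ≈ 1.232e+11 m
(b) With a = (rₚ + rₐ)/2 = 4.82105e+11 m, ε = −GM/(2a) = −2.279e+20/(2 · 4.82105e+11) J/kg ≈ -2.364e+08 J/kg
(c) With a = (rₚ + rₐ)/2 = 4.82105e+11 m, vₐ = √(GM (2/rₐ − 1/a)) = √(2.279e+20 · (2/8.981e+11 − 1/4.82105e+11)) m/s ≈ 5899 m/s
(d) e = (rₐ − rₚ)/(rₐ + rₚ) = (8.981e+11 − 6.611e+10)/(8.981e+11 + 6.611e+10) ≈ 0.8629
(e) With a = (rₚ + rₐ)/2 = 4.82105e+11 m, vₚ = √(GM (2/rₚ − 1/a)) = √(2.279e+20 · (2/6.611e+10 − 1/4.82105e+11)) m/s ≈ 8.014e+04 m/s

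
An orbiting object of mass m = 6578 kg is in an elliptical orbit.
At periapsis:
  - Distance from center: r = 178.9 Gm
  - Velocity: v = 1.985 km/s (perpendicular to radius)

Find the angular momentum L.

Convert to SI: r = 178.9 Gm = 1.789e+11 m; v = 1.985 km/s = 1985 m/s.
Since v is perpendicular to r, L = m · v · r.
L = 6578 · 1985 · 1.789e+11 kg·m²/s ≈ 2.336e+18 kg·m²/s.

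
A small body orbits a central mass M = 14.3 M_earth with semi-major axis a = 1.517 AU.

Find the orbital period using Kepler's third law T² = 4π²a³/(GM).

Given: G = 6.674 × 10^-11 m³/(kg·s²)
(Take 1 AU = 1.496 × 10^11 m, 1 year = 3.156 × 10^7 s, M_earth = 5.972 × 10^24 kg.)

Convert to SI: a = 1.517 AU = 2.26943e+11 m; M = 14.3 M_earth = 8.53996e+25 kg.
GM = G · M = 6.674e-11 · 8.53996e+25 = 5.69957e+15 m³/s².
Kepler's third law: T = 2π √(a³ / GM).
Substituting a = 2.26943e+11 m and GM = 5.69957e+15 m³/s²:
T = 2π √((2.26943e+11)³ / 5.69957e+15) s
T ≈ 8.998e+09 s = 285.1 years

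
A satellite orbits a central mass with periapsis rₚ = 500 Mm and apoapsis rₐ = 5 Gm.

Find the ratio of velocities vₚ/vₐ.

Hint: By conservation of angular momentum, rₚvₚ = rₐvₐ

Convert to SI: rₚ = 500 Mm = 5e+08 m; rₐ = 5 Gm = 5e+09 m.
Conservation of angular momentum gives rₚvₚ = rₐvₐ, so vₚ/vₐ = rₐ/rₚ.
vₚ/vₐ = 5e+09 / 5e+08 ≈ 10.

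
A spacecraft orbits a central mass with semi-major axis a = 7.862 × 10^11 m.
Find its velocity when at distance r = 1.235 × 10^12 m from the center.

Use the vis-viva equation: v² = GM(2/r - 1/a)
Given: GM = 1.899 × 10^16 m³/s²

Vis-viva: v = √(GM · (2/r − 1/a)).
2/r − 1/a = 2/1.235e+12 − 1/7.862e+11 = 3.47492e-13 m⁻¹.
v = √(1.899e+16 · 3.47492e-13) m/s ≈ 81.23 m/s = 81.23 m/s.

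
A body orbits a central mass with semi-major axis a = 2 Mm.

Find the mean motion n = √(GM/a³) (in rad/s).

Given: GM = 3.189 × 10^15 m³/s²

Convert to SI: a = 2 Mm = 2e+06 m.
n = √(GM / a³).
n = √(3.189e+15 / (2e+06)³) rad/s ≈ 0.01997 rad/s.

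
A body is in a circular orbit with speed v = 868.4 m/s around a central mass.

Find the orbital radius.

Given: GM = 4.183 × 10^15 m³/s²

For a circular orbit, v² = GM / r, so r = GM / v².
r = 4.183e+15 / (868.4)² m ≈ 5.547e+09 m = 5.547 Gm.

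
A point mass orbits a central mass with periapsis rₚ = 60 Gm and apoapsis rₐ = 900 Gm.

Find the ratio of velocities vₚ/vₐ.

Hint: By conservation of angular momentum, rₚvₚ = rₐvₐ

Convert to SI: rₚ = 60 Gm = 6e+10 m; rₐ = 900 Gm = 9e+11 m.
Conservation of angular momentum gives rₚvₚ = rₐvₐ, so vₚ/vₐ = rₐ/rₚ.
vₚ/vₐ = 9e+11 / 6e+10 ≈ 15.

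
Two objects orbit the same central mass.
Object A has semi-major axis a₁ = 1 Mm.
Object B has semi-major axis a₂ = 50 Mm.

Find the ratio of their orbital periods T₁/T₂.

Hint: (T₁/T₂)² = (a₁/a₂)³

Convert to SI: a₁ = 1 Mm = 1e+06 m; a₂ = 50 Mm = 5e+07 m.
From Kepler's third law, (T₁/T₂)² = (a₁/a₂)³, so T₁/T₂ = (a₁/a₂)^(3/2).
a₁/a₂ = 1e+06 / 5e+07 = 0.02.
T₁/T₂ = (0.02)^(3/2) ≈ 0.002828.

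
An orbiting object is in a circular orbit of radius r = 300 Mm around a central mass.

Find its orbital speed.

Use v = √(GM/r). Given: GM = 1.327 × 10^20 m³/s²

Convert to SI: r = 300 Mm = 3e+08 m.
For a circular orbit, gravity supplies the centripetal force, so v = √(GM / r).
v = √(1.327e+20 / 3e+08) m/s ≈ 6.651e+05 m/s = 665.1 km/s.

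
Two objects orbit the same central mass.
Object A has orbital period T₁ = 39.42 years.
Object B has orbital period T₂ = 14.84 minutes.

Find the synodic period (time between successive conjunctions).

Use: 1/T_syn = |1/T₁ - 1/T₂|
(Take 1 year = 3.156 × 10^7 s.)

Convert to SI: T₁ = 39.42 years = 1.2441e+09 s; T₂ = 14.84 minutes = 890.4 s.
T_syn = |T₁ · T₂ / (T₁ − T₂)|.
T_syn = |1.2441e+09 · 890.4 / (1.2441e+09 − 890.4)| s ≈ 890.4 s = 14.84 minutes.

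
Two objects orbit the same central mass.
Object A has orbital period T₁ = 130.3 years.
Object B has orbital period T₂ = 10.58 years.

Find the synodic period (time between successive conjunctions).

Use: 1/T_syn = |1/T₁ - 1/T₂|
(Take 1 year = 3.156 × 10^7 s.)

Convert to SI: T₁ = 130.3 years = 4.11227e+09 s; T₂ = 10.58 years = 3.33905e+08 s.
T_syn = |T₁ · T₂ / (T₁ − T₂)|.
T_syn = |4.11227e+09 · 3.33905e+08 / (4.11227e+09 − 3.33905e+08)| s ≈ 3.634e+08 s = 11.51 years.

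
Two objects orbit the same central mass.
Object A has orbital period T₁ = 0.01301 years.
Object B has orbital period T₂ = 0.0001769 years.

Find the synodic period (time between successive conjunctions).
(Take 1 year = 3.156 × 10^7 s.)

Convert to SI: T₁ = 0.01301 years = 410596 s; T₂ = 0.0001769 years = 5582.96 s.
T_syn = |T₁ · T₂ / (T₁ − T₂)|.
T_syn = |410596 · 5582.96 / (410596 − 5582.96)| s ≈ 5660 s = 0.0001793 years.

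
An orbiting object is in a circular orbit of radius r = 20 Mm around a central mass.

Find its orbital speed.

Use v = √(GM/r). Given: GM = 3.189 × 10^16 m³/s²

Convert to SI: r = 20 Mm = 2e+07 m.
For a circular orbit, gravity supplies the centripetal force, so v = √(GM / r).
v = √(3.189e+16 / 2e+07) m/s ≈ 3.993e+04 m/s = 39.93 km/s.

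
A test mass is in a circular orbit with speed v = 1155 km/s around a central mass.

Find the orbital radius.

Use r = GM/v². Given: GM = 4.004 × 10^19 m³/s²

Convert to SI: v = 1155 km/s = 1.155e+06 m/s.
For a circular orbit, v² = GM / r, so r = GM / v².
r = 4.004e+19 / (1.155e+06)² m ≈ 3.001e+07 m = 30.01 Mm.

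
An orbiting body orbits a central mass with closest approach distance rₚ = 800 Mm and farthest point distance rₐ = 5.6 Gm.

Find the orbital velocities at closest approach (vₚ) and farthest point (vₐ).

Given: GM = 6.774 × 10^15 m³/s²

Convert to SI: rₚ = 800 Mm = 8e+08 m; rₐ = 5.6 Gm = 5.6e+09 m.
Use the vis-viva equation v² = GM(2/r − 1/a) with a = (rₚ + rₐ)/2 = (8e+08 + 5.6e+09)/2 = 3.2e+09 m.
vₚ = √(GM · (2/rₚ − 1/a)) = √(6.774e+15 · (2/8e+08 − 1/3.2e+09)) m/s ≈ 3849 m/s = 3.849 km/s.
vₐ = √(GM · (2/rₐ − 1/a)) = √(6.774e+15 · (2/5.6e+09 − 1/3.2e+09)) m/s ≈ 549.9 m/s = 549.9 m/s.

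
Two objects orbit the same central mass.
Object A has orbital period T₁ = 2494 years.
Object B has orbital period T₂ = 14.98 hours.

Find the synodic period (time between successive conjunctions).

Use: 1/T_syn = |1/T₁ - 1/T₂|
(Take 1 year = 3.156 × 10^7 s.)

Convert to SI: T₁ = 2494 years = 7.87106e+10 s; T₂ = 14.98 hours = 53928 s.
T_syn = |T₁ · T₂ / (T₁ − T₂)|.
T_syn = |7.87106e+10 · 53928 / (7.87106e+10 − 53928)| s ≈ 5.393e+04 s = 14.98 hours.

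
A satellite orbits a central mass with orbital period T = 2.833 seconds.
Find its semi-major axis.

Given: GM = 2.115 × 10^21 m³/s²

Invert Kepler's third law: a = (GM · T² / (4π²))^(1/3).
Substituting T = 2.833 s and GM = 2.115e+21 m³/s²:
a = (2.115e+21 · (2.833)² / (4π²))^(1/3) m
a ≈ 7.548e+06 m = 7.548 × 10^6 m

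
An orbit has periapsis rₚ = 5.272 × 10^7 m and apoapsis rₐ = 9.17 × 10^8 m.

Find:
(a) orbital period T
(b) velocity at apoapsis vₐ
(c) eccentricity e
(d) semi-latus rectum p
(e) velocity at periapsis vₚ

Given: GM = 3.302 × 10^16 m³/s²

(a) With a = (rₚ + rₐ)/2 = 4.8486e+08 m, T = 2π √(a³/GM) = 2π √((4.8486e+08)³/3.302e+16) s ≈ 3.692e+05 s
(b) With a = (rₚ + rₐ)/2 = 4.8486e+08 m, vₐ = √(GM (2/rₐ − 1/a)) = √(3.302e+16 · (2/9.17e+08 − 1/4.8486e+08)) m/s ≈ 1979 m/s
(c) e = (rₐ − rₚ)/(rₐ + rₚ) = (9.17e+08 − 5.272e+07)/(9.17e+08 + 5.272e+07) ≈ 0.8913
(d) From a = (rₚ + rₐ)/2 = 4.8486e+08 m and e = (rₐ − rₚ)/(rₐ + rₚ) = 0.891268, p = a(1 − e²) = 4.8486e+08 · (1 − (0.891268)²) ≈ 9.971e+07 m
(e) With a = (rₚ + rₐ)/2 = 4.8486e+08 m, vₚ = √(GM (2/rₚ − 1/a)) = √(3.302e+16 · (2/5.272e+07 − 1/4.8486e+08)) m/s ≈ 3.442e+04 m/s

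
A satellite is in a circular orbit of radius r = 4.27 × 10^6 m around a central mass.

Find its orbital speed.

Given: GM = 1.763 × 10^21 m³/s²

For a circular orbit, gravity supplies the centripetal force, so v = √(GM / r).
v = √(1.763e+21 / 4.27e+06) m/s ≈ 2.032e+07 m/s = 2.032e+04 km/s.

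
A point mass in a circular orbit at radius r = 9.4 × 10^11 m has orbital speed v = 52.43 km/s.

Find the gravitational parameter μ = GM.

Convert to SI: v = 52.43 km/s = 52430 m/s.
For a circular orbit v² = GM/r, so GM = v² · r.
GM = (52430)² · 9.4e+11 m³/s² ≈ 2.584e+21 m³/s² = 2.584 × 10^21 m³/s².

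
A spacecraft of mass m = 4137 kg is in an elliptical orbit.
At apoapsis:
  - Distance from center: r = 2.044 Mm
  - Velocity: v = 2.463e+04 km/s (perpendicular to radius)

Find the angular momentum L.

Convert to SI: r = 2.044 Mm = 2.044e+06 m; v = 2.463e+04 km/s = 2.463e+07 m/s.
Since v is perpendicular to r, L = m · v · r.
L = 4137 · 2.463e+07 · 2.044e+06 kg·m²/s ≈ 2.083e+17 kg·m²/s.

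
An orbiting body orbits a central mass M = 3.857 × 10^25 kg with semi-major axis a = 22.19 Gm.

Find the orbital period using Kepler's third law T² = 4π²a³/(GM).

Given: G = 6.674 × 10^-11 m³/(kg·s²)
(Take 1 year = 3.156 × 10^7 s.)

Convert to SI: a = 22.19 Gm = 2.219e+10 m.
GM = G · M = 6.674e-11 · 3.857e+25 = 2.57416e+15 m³/s².
Kepler's third law: T = 2π √(a³ / GM).
Substituting a = 2.219e+10 m and GM = 2.57416e+15 m³/s²:
T = 2π √((2.219e+10)³ / 2.57416e+15) s
T ≈ 4.094e+08 s = 12.97 years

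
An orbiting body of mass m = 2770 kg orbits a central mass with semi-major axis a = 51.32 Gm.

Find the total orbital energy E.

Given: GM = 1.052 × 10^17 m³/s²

Convert to SI: a = 51.32 Gm = 5.132e+10 m.
E = −GMm / (2a).
E = −1.052e+17 · 2770 / (2 · 5.132e+10) J ≈ -2.839e+09 J = -2.839 GJ.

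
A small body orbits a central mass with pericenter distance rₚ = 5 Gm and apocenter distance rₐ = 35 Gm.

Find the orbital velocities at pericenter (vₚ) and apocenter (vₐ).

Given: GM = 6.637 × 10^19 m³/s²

Convert to SI: rₚ = 5 Gm = 5e+09 m; rₐ = 35 Gm = 3.5e+10 m.
Use the vis-viva equation v² = GM(2/r − 1/a) with a = (rₚ + rₐ)/2 = (5e+09 + 3.5e+10)/2 = 2e+10 m.
vₚ = √(GM · (2/rₚ − 1/a)) = √(6.637e+19 · (2/5e+09 − 1/2e+10)) m/s ≈ 1.524e+05 m/s = 152.4 km/s.
vₐ = √(GM · (2/rₐ − 1/a)) = √(6.637e+19 · (2/3.5e+10 − 1/2e+10)) m/s ≈ 2.177e+04 m/s = 21.77 km/s.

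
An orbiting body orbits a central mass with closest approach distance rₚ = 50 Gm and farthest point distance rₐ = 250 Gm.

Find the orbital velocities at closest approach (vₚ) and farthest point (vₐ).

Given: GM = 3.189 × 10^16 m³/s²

Convert to SI: rₚ = 50 Gm = 5e+10 m; rₐ = 250 Gm = 2.5e+11 m.
Use the vis-viva equation v² = GM(2/r − 1/a) with a = (rₚ + rₐ)/2 = (5e+10 + 2.5e+11)/2 = 1.5e+11 m.
vₚ = √(GM · (2/rₚ − 1/a)) = √(3.189e+16 · (2/5e+10 − 1/1.5e+11)) m/s ≈ 1031 m/s = 1.031 km/s.
vₐ = √(GM · (2/rₐ − 1/a)) = √(3.189e+16 · (2/2.5e+11 − 1/1.5e+11)) m/s ≈ 206.2 m/s = 206.2 m/s.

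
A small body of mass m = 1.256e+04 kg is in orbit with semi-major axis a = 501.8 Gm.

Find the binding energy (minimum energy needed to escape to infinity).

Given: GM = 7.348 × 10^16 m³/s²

Convert to SI: a = 501.8 Gm = 5.018e+11 m.
Total orbital energy is E = −GMm/(2a); binding energy is E_bind = −E = GMm/(2a).
E_bind = 7.348e+16 · 1.256e+04 / (2 · 5.018e+11) J ≈ 9.196e+08 J = 919.6 MJ.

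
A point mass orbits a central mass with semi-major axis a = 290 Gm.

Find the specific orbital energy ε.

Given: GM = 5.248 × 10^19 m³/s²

Convert to SI: a = 290 Gm = 2.9e+11 m.
ε = −GM / (2a).
ε = −5.248e+19 / (2 · 2.9e+11) J/kg ≈ -9.048e+07 J/kg = -90.48 MJ/kg.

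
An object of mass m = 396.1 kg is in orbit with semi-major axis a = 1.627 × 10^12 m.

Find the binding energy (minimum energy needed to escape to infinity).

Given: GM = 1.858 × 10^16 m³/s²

Total orbital energy is E = −GMm/(2a); binding energy is E_bind = −E = GMm/(2a).
E_bind = 1.858e+16 · 396.1 / (2 · 1.627e+12) J ≈ 2.262e+06 J = 2.262 MJ.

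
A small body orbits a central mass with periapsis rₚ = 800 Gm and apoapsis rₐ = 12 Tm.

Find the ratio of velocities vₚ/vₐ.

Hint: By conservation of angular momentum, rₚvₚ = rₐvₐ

Convert to SI: rₚ = 800 Gm = 8e+11 m; rₐ = 12 Tm = 1.2e+13 m.
Conservation of angular momentum gives rₚvₚ = rₐvₐ, so vₚ/vₐ = rₐ/rₚ.
vₚ/vₐ = 1.2e+13 / 8e+11 ≈ 15.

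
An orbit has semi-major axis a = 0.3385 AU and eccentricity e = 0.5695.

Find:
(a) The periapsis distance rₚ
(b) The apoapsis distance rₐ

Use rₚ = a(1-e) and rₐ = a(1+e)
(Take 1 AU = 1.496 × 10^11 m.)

Convert to SI: a = 0.3385 AU = 5.06396e+10 m.
(a) rₚ = a(1 − e) = 5.06396e+10 · (1 − 0.5695) = 5.06396e+10 · 0.4305 ≈ 2.18e+10 m = 0.1457 AU.
(b) rₐ = a(1 + e) = 5.06396e+10 · (1 + 0.5695) = 5.06396e+10 · 1.5695 ≈ 7.948e+10 m = 0.5313 AU.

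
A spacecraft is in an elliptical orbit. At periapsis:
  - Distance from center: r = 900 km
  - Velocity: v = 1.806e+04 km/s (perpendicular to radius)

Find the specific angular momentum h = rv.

Convert to SI: r = 900 km = 900000 m; v = 1.806e+04 km/s = 1.806e+07 m/s.
With v perpendicular to r, h = r · v.
h = 900000 · 1.806e+07 m²/s ≈ 1.625e+13 m²/s.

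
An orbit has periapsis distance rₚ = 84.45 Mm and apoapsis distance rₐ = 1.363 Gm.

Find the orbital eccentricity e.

Convert to SI: rₚ = 84.45 Mm = 8.445e+07 m; rₐ = 1.363 Gm = 1.363e+09 m.
e = (rₐ − rₚ) / (rₐ + rₚ).
e = (1.363e+09 − 8.445e+07) / (1.363e+09 + 8.445e+07) = 1.27855e+09 / 1.44745e+09 ≈ 0.8833.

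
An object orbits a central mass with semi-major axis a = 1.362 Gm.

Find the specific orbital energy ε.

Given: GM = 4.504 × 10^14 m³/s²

Convert to SI: a = 1.362 Gm = 1.362e+09 m.
ε = −GM / (2a).
ε = −4.504e+14 / (2 · 1.362e+09) J/kg ≈ -1.653e+05 J/kg = -165.3 kJ/kg.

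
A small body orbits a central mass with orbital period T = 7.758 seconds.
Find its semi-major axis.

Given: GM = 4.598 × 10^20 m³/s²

Invert Kepler's third law: a = (GM · T² / (4π²))^(1/3).
Substituting T = 7.758 s and GM = 4.598e+20 m³/s²:
a = (4.598e+20 · (7.758)² / (4π²))^(1/3) m
a ≈ 8.883e+06 m = 8.883 Mm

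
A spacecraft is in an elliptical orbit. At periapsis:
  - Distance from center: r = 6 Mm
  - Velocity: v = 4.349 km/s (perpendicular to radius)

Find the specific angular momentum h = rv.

Convert to SI: r = 6 Mm = 6e+06 m; v = 4.349 km/s = 4349 m/s.
With v perpendicular to r, h = r · v.
h = 6e+06 · 4349 m²/s ≈ 2.609e+10 m²/s.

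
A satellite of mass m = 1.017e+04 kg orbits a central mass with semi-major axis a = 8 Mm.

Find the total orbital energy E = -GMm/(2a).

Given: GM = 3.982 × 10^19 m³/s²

Convert to SI: a = 8 Mm = 8e+06 m.
E = −GMm / (2a).
E = −3.982e+19 · 1.017e+04 / (2 · 8e+06) J ≈ -2.531e+16 J = -25.31 PJ.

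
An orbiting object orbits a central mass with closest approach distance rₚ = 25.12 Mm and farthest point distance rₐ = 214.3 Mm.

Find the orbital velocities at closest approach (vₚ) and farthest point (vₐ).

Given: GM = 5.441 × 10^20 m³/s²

Convert to SI: rₚ = 25.12 Mm = 2.512e+07 m; rₐ = 214.3 Mm = 2.143e+08 m.
Use the vis-viva equation v² = GM(2/r − 1/a) with a = (rₚ + rₐ)/2 = (2.512e+07 + 2.143e+08)/2 = 1.1971e+08 m.
vₚ = √(GM · (2/rₚ − 1/a)) = √(5.441e+20 · (2/2.512e+07 − 1/1.1971e+08)) m/s ≈ 6.227e+06 m/s = 6227 km/s.
vₐ = √(GM · (2/rₐ − 1/a)) = √(5.441e+20 · (2/2.143e+08 − 1/1.1971e+08)) m/s ≈ 7.299e+05 m/s = 729.9 km/s.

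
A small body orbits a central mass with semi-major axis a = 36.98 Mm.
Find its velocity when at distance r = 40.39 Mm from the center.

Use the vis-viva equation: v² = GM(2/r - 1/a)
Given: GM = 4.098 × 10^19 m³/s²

Convert to SI: a = 36.98 Mm = 3.698e+07 m; r = 40.39 Mm = 4.039e+07 m.
Vis-viva: v = √(GM · (2/r − 1/a)).
2/r − 1/a = 2/4.039e+07 − 1/3.698e+07 = 2.24756e-08 m⁻¹.
v = √(4.098e+19 · 2.24756e-08) m/s ≈ 9.597e+05 m/s = 959.7 km/s.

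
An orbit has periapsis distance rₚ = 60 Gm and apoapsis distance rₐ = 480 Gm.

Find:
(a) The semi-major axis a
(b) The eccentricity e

Convert to SI: rₚ = 60 Gm = 6e+10 m; rₐ = 480 Gm = 4.8e+11 m.
(a) a = (rₚ + rₐ) / 2 = (6e+10 + 4.8e+11) / 2 ≈ 2.7e+11 m = 270 Gm.
(b) e = (rₐ − rₚ) / (rₐ + rₚ) = (4.8e+11 − 6e+10) / (4.8e+11 + 6e+10) ≈ 0.7778.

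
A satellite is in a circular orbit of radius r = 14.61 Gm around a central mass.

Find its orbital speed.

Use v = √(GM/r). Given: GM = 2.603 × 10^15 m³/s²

Convert to SI: r = 14.61 Gm = 1.461e+10 m.
For a circular orbit, gravity supplies the centripetal force, so v = √(GM / r).
v = √(2.603e+15 / 1.461e+10) m/s ≈ 422.1 m/s = 422.1 m/s.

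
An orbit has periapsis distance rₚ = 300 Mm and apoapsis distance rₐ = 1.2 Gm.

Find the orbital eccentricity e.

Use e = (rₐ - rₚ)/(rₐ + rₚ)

Convert to SI: rₚ = 300 Mm = 3e+08 m; rₐ = 1.2 Gm = 1.2e+09 m.
e = (rₐ − rₚ) / (rₐ + rₚ).
e = (1.2e+09 − 3e+08) / (1.2e+09 + 3e+08) = 9e+08 / 1.5e+09 ≈ 0.6.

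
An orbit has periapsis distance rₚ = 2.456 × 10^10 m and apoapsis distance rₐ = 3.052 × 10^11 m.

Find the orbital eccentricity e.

e = (rₐ − rₚ) / (rₐ + rₚ).
e = (3.052e+11 − 2.456e+10) / (3.052e+11 + 2.456e+10) = 2.8064e+11 / 3.2976e+11 ≈ 0.851.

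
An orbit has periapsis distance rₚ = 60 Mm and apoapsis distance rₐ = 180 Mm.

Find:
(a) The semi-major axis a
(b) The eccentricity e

Convert to SI: rₚ = 60 Mm = 6e+07 m; rₐ = 180 Mm = 1.8e+08 m.
(a) a = (rₚ + rₐ) / 2 = (6e+07 + 1.8e+08) / 2 ≈ 1.2e+08 m = 120 Mm.
(b) e = (rₐ − rₚ) / (rₐ + rₚ) = (1.8e+08 − 6e+07) / (1.8e+08 + 6e+07) ≈ 0.5.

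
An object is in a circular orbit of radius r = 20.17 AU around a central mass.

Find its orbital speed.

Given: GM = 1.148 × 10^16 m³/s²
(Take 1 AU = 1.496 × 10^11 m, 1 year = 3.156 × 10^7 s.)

Convert to SI: r = 20.17 AU = 3.01743e+12 m.
For a circular orbit, gravity supplies the centripetal force, so v = √(GM / r).
v = √(1.148e+16 / 3.01743e+12) m/s ≈ 61.68 m/s = 0.01301 AU/year.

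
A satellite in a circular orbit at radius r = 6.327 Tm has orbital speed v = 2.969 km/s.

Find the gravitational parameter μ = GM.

Convert to SI: r = 6.327 Tm = 6.327e+12 m; v = 2.969 km/s = 2969 m/s.
For a circular orbit v² = GM/r, so GM = v² · r.
GM = (2969)² · 6.327e+12 m³/s² ≈ 5.577e+19 m³/s² = 5.577 × 10^19 m³/s².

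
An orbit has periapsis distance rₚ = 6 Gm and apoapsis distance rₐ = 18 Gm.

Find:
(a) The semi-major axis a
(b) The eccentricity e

Convert to SI: rₚ = 6 Gm = 6e+09 m; rₐ = 18 Gm = 1.8e+10 m.
(a) a = (rₚ + rₐ) / 2 = (6e+09 + 1.8e+10) / 2 ≈ 1.2e+10 m = 12 Gm.
(b) e = (rₐ − rₚ) / (rₐ + rₚ) = (1.8e+10 − 6e+09) / (1.8e+10 + 6e+09) ≈ 0.5.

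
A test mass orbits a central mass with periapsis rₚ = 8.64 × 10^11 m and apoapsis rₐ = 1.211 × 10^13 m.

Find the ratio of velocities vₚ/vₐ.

Conservation of angular momentum gives rₚvₚ = rₐvₐ, so vₚ/vₐ = rₐ/rₚ.
vₚ/vₐ = 1.211e+13 / 8.64e+11 ≈ 14.02.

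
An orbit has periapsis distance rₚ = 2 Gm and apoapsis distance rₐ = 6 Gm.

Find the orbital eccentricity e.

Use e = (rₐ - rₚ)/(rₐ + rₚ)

Convert to SI: rₚ = 2 Gm = 2e+09 m; rₐ = 6 Gm = 6e+09 m.
e = (rₐ − rₚ) / (rₐ + rₚ).
e = (6e+09 − 2e+09) / (6e+09 + 2e+09) = 4e+09 / 8e+09 ≈ 0.5.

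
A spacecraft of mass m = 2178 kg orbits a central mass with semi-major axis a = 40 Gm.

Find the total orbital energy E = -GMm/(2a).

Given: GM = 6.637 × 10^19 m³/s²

Convert to SI: a = 40 Gm = 4e+10 m.
E = −GMm / (2a).
E = −6.637e+19 · 2178 / (2 · 4e+10) J ≈ -1.807e+12 J = -1.807 TJ.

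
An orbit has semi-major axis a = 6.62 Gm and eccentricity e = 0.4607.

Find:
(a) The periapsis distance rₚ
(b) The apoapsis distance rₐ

Convert to SI: a = 6.62 Gm = 6.62e+09 m.
(a) rₚ = a(1 − e) = 6.62e+09 · (1 − 0.4607) = 6.62e+09 · 0.5393 ≈ 3.57e+09 m = 3.57 Gm.
(b) rₐ = a(1 + e) = 6.62e+09 · (1 + 0.4607) = 6.62e+09 · 1.4607 ≈ 9.67e+09 m = 9.67 Gm.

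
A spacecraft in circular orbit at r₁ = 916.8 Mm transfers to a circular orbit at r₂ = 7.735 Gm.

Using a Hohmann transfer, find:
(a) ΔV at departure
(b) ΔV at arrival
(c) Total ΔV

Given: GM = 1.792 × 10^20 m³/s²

Convert to SI: r₁ = 916.8 Mm = 9.168e+08 m; r₂ = 7.735 Gm = 7.735e+09 m.
Transfer semi-major axis: a_t = (r₁ + r₂)/2 = (9.168e+08 + 7.735e+09)/2 = 4.3259e+09 m.
Circular speeds: v₁ = √(GM/r₁) = 442111 m/s, v₂ = √(GM/r₂) = 152208 m/s.
Transfer speeds (vis-viva v² = GM(2/r − 1/a_t)): v₁ᵗ = 591185 m/s, v₂ᵗ = 70070.9 m/s.
(a) ΔV₁ = |v₁ᵗ − v₁| ≈ 1.491e+05 m/s = 149.1 km/s.
(b) ΔV₂ = |v₂ − v₂ᵗ| ≈ 8.214e+04 m/s = 82.14 km/s.
(c) ΔV_total = ΔV₁ + ΔV₂ ≈ 2.312e+05 m/s = 231.2 km/s.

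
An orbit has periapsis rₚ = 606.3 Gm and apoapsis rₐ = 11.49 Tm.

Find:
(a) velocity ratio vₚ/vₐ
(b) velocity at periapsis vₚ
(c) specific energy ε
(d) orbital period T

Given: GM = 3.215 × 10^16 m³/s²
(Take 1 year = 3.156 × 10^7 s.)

Convert to SI: rₚ = 606.3 Gm = 6.063e+11 m; rₐ = 11.49 Tm = 1.149e+13 m.
(a) Conservation of angular momentum (rₚvₚ = rₐvₐ) gives vₚ/vₐ = rₐ/rₚ = 1.149e+13/6.063e+11 ≈ 18.95
(b) With a = (rₚ + rₐ)/2 = 6.04815e+12 m, vₚ = √(GM (2/rₚ − 1/a)) = √(3.215e+16 · (2/6.063e+11 − 1/6.04815e+12)) m/s ≈ 317.4 m/s
(c) With a = (rₚ + rₐ)/2 = 6.04815e+12 m, ε = −GM/(2a) = −3.215e+16/(2 · 6.04815e+12) J/kg ≈ -2658 J/kg
(d) With a = (rₚ + rₐ)/2 = 6.04815e+12 m, T = 2π √(a³/GM) = 2π √((6.04815e+12)³/3.215e+16) s ≈ 5.212e+11 s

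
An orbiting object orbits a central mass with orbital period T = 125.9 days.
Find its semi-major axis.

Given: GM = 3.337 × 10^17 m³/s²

Convert to SI: T = 125.9 days = 1.08778e+07 s.
Invert Kepler's third law: a = (GM · T² / (4π²))^(1/3).
Substituting T = 1.08778e+07 s and GM = 3.337e+17 m³/s²:
a = (3.337e+17 · (1.08778e+07)² / (4π²))^(1/3) m
a ≈ 1e+10 m = 10 Gm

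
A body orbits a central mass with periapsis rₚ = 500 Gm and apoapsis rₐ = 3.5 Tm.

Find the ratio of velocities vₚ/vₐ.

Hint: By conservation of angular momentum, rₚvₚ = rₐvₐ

Convert to SI: rₚ = 500 Gm = 5e+11 m; rₐ = 3.5 Tm = 3.5e+12 m.
Conservation of angular momentum gives rₚvₚ = rₐvₐ, so vₚ/vₐ = rₐ/rₚ.
vₚ/vₐ = 3.5e+12 / 5e+11 ≈ 7.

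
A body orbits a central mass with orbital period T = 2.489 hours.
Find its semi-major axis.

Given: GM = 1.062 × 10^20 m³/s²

Convert to SI: T = 2.489 hours = 8960.4 s.
Invert Kepler's third law: a = (GM · T² / (4π²))^(1/3).
Substituting T = 8960.4 s and GM = 1.062e+20 m³/s²:
a = (1.062e+20 · (8960.4)² / (4π²))^(1/3) m
a ≈ 6e+08 m = 600 Mm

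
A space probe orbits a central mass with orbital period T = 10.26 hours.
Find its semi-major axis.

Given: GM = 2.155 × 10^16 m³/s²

Convert to SI: T = 10.26 hours = 36936 s.
Invert Kepler's third law: a = (GM · T² / (4π²))^(1/3).
Substituting T = 36936 s and GM = 2.155e+16 m³/s²:
a = (2.155e+16 · (36936)² / (4π²))^(1/3) m
a ≈ 9.064e+07 m = 90.64 Mm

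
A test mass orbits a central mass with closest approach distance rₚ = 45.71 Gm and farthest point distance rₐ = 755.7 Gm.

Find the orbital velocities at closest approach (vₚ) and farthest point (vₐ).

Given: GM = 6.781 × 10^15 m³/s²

Convert to SI: rₚ = 45.71 Gm = 4.571e+10 m; rₐ = 755.7 Gm = 7.557e+11 m.
Use the vis-viva equation v² = GM(2/r − 1/a) with a = (rₚ + rₐ)/2 = (4.571e+10 + 7.557e+11)/2 = 4.00705e+11 m.
vₚ = √(GM · (2/rₚ − 1/a)) = √(6.781e+15 · (2/4.571e+10 − 1/4.00705e+11)) m/s ≈ 528.9 m/s = 528.9 m/s.
vₐ = √(GM · (2/rₐ − 1/a)) = √(6.781e+15 · (2/7.557e+11 − 1/4.00705e+11)) m/s ≈ 31.99 m/s = 31.99 m/s.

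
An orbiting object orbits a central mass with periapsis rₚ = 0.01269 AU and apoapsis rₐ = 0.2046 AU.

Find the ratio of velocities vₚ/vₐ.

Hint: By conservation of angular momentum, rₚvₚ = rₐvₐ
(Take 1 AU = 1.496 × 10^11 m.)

Convert to SI: rₚ = 0.01269 AU = 1.89842e+09 m; rₐ = 0.2046 AU = 3.06082e+10 m.
Conservation of angular momentum gives rₚvₚ = rₐvₐ, so vₚ/vₐ = rₐ/rₚ.
vₚ/vₐ = 3.06082e+10 / 1.89842e+09 ≈ 16.12.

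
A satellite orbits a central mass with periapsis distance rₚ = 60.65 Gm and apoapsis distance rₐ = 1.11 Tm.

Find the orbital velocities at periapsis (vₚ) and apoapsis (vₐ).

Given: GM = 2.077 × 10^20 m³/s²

Convert to SI: rₚ = 60.65 Gm = 6.065e+10 m; rₐ = 1.11 Tm = 1.11e+12 m.
Use the vis-viva equation v² = GM(2/r − 1/a) with a = (rₚ + rₐ)/2 = (6.065e+10 + 1.11e+12)/2 = 5.85325e+11 m.
vₚ = √(GM · (2/rₚ − 1/a)) = √(2.077e+20 · (2/6.065e+10 − 1/5.85325e+11)) m/s ≈ 8.059e+04 m/s = 80.59 km/s.
vₐ = √(GM · (2/rₐ − 1/a)) = √(2.077e+20 · (2/1.11e+12 − 1/5.85325e+11)) m/s ≈ 4403 m/s = 4.403 km/s.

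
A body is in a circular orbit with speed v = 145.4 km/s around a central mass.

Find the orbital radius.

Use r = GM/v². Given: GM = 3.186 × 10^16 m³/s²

Convert to SI: v = 145.4 km/s = 145400 m/s.
For a circular orbit, v² = GM / r, so r = GM / v².
r = 3.186e+16 / (145400)² m ≈ 1.507e+06 m = 1.507 Mm.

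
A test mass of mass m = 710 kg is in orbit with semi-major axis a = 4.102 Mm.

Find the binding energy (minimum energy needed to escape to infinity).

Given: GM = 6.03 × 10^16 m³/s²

Convert to SI: a = 4.102 Mm = 4.102e+06 m.
Total orbital energy is E = −GMm/(2a); binding energy is E_bind = −E = GMm/(2a).
E_bind = 6.03e+16 · 710 / (2 · 4.102e+06) J ≈ 5.219e+12 J = 5.219 TJ.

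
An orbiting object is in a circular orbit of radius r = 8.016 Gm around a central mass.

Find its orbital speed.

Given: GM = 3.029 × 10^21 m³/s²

Convert to SI: r = 8.016 Gm = 8.016e+09 m.
For a circular orbit, gravity supplies the centripetal force, so v = √(GM / r).
v = √(3.029e+21 / 8.016e+09) m/s ≈ 6.147e+05 m/s = 614.7 km/s.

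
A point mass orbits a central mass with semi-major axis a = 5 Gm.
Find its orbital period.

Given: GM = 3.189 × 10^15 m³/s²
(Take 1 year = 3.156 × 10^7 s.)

Convert to SI: a = 5 Gm = 5e+09 m.
Kepler's third law: T = 2π √(a³ / GM).
Substituting a = 5e+09 m and GM = 3.189e+15 m³/s²:
T = 2π √((5e+09)³ / 3.189e+15) s
T ≈ 3.934e+07 s = 1.246 years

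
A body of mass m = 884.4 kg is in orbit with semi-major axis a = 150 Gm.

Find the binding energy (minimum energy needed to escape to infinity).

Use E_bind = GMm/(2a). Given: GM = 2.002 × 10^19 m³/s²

Convert to SI: a = 150 Gm = 1.5e+11 m.
Total orbital energy is E = −GMm/(2a); binding energy is E_bind = −E = GMm/(2a).
E_bind = 2.002e+19 · 884.4 / (2 · 1.5e+11) J ≈ 5.902e+10 J = 59.02 GJ.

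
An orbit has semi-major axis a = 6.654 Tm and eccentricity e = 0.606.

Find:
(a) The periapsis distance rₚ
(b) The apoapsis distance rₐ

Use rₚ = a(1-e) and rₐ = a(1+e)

Convert to SI: a = 6.654 Tm = 6.654e+12 m.
(a) rₚ = a(1 − e) = 6.654e+12 · (1 − 0.606) = 6.654e+12 · 0.394 ≈ 2.622e+12 m = 2.622 Tm.
(b) rₐ = a(1 + e) = 6.654e+12 · (1 + 0.606) = 6.654e+12 · 1.606 ≈ 1.069e+13 m = 10.69 Tm.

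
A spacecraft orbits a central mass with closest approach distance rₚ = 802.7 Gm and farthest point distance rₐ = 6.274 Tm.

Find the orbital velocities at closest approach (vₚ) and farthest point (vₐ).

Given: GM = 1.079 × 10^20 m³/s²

Convert to SI: rₚ = 802.7 Gm = 8.027e+11 m; rₐ = 6.274 Tm = 6.274e+12 m.
Use the vis-viva equation v² = GM(2/r − 1/a) with a = (rₚ + rₐ)/2 = (8.027e+11 + 6.274e+12)/2 = 3.53835e+12 m.
vₚ = √(GM · (2/rₚ − 1/a)) = √(1.079e+20 · (2/8.027e+11 − 1/3.53835e+12)) m/s ≈ 1.544e+04 m/s = 15.44 km/s.
vₐ = √(GM · (2/rₐ − 1/a)) = √(1.079e+20 · (2/6.274e+12 − 1/3.53835e+12)) m/s ≈ 1975 m/s = 1.975 km/s.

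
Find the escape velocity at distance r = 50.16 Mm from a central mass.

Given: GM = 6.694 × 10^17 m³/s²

Convert to SI: r = 50.16 Mm = 5.016e+07 m.
Escape velocity comes from setting total energy to zero: ½v² − GM/r = 0 ⇒ v_esc = √(2GM / r).
v_esc = √(2 · 6.694e+17 / 5.016e+07) m/s ≈ 1.634e+05 m/s = 163.4 km/s.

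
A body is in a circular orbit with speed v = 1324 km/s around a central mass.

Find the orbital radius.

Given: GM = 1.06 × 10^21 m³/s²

Convert to SI: v = 1324 km/s = 1.324e+06 m/s.
For a circular orbit, v² = GM / r, so r = GM / v².
r = 1.06e+21 / (1.324e+06)² m ≈ 6.047e+08 m = 604.7 Mm.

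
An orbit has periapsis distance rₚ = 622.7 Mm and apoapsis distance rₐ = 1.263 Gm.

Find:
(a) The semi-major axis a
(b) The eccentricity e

Convert to SI: rₚ = 622.7 Mm = 6.227e+08 m; rₐ = 1.263 Gm = 1.263e+09 m.
(a) a = (rₚ + rₐ) / 2 = (6.227e+08 + 1.263e+09) / 2 ≈ 9.428e+08 m = 942.9 Mm.
(b) e = (rₐ − rₚ) / (rₐ + rₚ) = (1.263e+09 − 6.227e+08) / (1.263e+09 + 6.227e+08) ≈ 0.3396.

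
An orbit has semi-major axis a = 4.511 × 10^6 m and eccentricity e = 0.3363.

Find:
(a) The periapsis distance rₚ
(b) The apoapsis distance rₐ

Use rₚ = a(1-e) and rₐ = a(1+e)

(a) rₚ = a(1 − e) = 4.511e+06 · (1 − 0.3363) = 4.511e+06 · 0.6637 ≈ 2.994e+06 m = 2.994 × 10^6 m.
(b) rₐ = a(1 + e) = 4.511e+06 · (1 + 0.3363) = 4.511e+06 · 1.3363 ≈ 6.028e+06 m = 6.028 × 10^6 m.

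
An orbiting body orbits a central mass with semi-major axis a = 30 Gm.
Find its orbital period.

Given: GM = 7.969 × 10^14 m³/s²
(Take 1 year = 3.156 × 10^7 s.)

Convert to SI: a = 30 Gm = 3e+10 m.
Kepler's third law: T = 2π √(a³ / GM).
Substituting a = 3e+10 m and GM = 7.969e+14 m³/s²:
T = 2π √((3e+10)³ / 7.969e+14) s
T ≈ 1.157e+09 s = 36.65 years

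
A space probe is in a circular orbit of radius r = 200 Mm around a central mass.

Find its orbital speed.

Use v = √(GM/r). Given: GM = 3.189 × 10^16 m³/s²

Convert to SI: r = 200 Mm = 2e+08 m.
For a circular orbit, gravity supplies the centripetal force, so v = √(GM / r).
v = √(3.189e+16 / 2e+08) m/s ≈ 1.263e+04 m/s = 12.63 km/s.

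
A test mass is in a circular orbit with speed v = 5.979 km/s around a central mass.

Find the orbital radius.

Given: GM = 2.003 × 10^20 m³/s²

Convert to SI: v = 5.979 km/s = 5979 m/s.
For a circular orbit, v² = GM / r, so r = GM / v².
r = 2.003e+20 / (5979)² m ≈ 5.603e+12 m = 5.603 Tm.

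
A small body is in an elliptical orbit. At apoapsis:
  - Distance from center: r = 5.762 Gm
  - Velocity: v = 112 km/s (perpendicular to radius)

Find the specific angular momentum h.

Convert to SI: r = 5.762 Gm = 5.762e+09 m; v = 112 km/s = 112000 m/s.
With v perpendicular to r, h = r · v.
h = 5.762e+09 · 112000 m²/s ≈ 6.453e+14 m²/s.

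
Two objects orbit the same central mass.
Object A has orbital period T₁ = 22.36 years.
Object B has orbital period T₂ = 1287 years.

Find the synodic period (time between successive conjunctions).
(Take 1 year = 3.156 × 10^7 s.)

Convert to SI: T₁ = 22.36 years = 7.05682e+08 s; T₂ = 1287 years = 4.06177e+10 s.
T_syn = |T₁ · T₂ / (T₁ − T₂)|.
T_syn = |7.05682e+08 · 4.06177e+10 / (7.05682e+08 − 4.06177e+10)| s ≈ 7.182e+08 s = 22.76 years.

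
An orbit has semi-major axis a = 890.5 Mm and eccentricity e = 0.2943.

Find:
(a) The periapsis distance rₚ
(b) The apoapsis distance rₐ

Convert to SI: a = 890.5 Mm = 8.905e+08 m.
(a) rₚ = a(1 − e) = 8.905e+08 · (1 − 0.2943) = 8.905e+08 · 0.7057 ≈ 6.284e+08 m = 628.4 Mm.
(b) rₐ = a(1 + e) = 8.905e+08 · (1 + 0.2943) = 8.905e+08 · 1.2943 ≈ 1.153e+09 m = 1.153 Gm.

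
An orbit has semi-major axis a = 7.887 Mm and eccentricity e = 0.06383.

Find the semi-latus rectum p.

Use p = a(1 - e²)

Convert to SI: a = 7.887 Mm = 7.887e+06 m.
p = a (1 − e²).
p = 7.887e+06 · (1 − (0.06383)²) = 7.887e+06 · 0.995926 ≈ 7.855e+06 m = 7.855 Mm.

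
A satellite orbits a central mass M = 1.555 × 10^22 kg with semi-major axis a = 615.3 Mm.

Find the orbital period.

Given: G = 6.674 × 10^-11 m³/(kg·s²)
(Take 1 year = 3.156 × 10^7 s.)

Convert to SI: a = 615.3 Mm = 6.153e+08 m.
GM = G · M = 6.674e-11 · 1.555e+22 = 1.03781e+12 m³/s².
Kepler's third law: T = 2π √(a³ / GM).
Substituting a = 6.153e+08 m and GM = 1.03781e+12 m³/s²:
T = 2π √((6.153e+08)³ / 1.03781e+12) s
T ≈ 9.414e+07 s = 2.983 years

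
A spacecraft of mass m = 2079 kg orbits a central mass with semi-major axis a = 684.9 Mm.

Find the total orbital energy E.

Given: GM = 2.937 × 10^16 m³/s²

Convert to SI: a = 684.9 Mm = 6.849e+08 m.
E = −GMm / (2a).
E = −2.937e+16 · 2079 / (2 · 6.849e+08) J ≈ -4.458e+10 J = -44.58 GJ.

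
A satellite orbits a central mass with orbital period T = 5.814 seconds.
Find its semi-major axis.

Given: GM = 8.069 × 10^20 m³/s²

Invert Kepler's third law: a = (GM · T² / (4π²))^(1/3).
Substituting T = 5.814 s and GM = 8.069e+20 m³/s²:
a = (8.069e+20 · (5.814)² / (4π²))^(1/3) m
a ≈ 8.84e+06 m = 8.84 Mm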